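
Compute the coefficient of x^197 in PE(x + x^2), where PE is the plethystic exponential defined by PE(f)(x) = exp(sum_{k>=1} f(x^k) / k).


With f(x) = x + x^2, the exponent is sum_{k>=1} (x^k + x^(2k)) / k = -ln(1 - x) - ln(1 - x^2). Exponentiating:
PE(x + x^2) = 1 / ((1 - x)(1 - x^2)).
This is the generating function for partitions of n into parts of size 1 or 2. The number of 2's can be any j in 0..98, and the rest are 1's, so
[x^197] = floor(197/2) + 1 = 99.

99


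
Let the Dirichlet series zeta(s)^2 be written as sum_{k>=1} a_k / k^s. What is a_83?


The Dirichlet convolution of the constant function 1 with itself gives (1 * 1)(k) = sum_{d | k} 1 = d(k), the number of positive divisors of k.
Since zeta(s) = sum_{k>=1} 1/k^s, we have zeta(s)^2 = sum_{k>=1} d(k)/k^s, so a_k = d(k).
For k = 83: the divisors are 1, 83.
Count = 2.

2


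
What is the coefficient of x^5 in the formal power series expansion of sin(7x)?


The Maclaurin series is sin(t) = sum_{k>=0} (-1)^k t^(2k+1) / (2k+1)!, so substituting t = 7x, only odd powers of x are nonzero, with coefficient of x^(2k+1) equal to (-1)^k 7^(2k+1) / (2k+1)!.
Write 5 = 2*2 + 1, giving the coefficient (-1)^2 * 7^5 / 5! = 16807/120 = 16807/120.

16807/120


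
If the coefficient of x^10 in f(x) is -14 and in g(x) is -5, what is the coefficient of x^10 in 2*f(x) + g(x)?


Scalar multiplication scales coefficients: 2 * -14 = -28.
Then add the g coefficient: -28 + -5
= -33

-33


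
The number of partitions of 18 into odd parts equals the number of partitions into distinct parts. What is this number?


Computing partitions of 18 into odd parts (1, 3, 5, ...):
Using the generating function prod_{k>=0} 1/(1-x^(2k+1)),
the count is 46

46


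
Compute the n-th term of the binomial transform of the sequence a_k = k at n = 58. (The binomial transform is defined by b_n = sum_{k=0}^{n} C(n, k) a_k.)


With a_k = k, b_n = sum_{k=0}^{n} C(n, k) k. Using k * C(n, k) = n * C(n-1, k-1) gives b_n = n * sum_{k>=1} C(n-1, k-1) = n * 2^(n-1).
For n = 58: 58 * 2^57 = 58 * 144115188075855872 = 8358680908399640576.

8358680908399640576


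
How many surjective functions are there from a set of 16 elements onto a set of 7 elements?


By inclusion-exclusion on which target elements are missed, the number of surjections from an n-set onto a k-set is
surj(n, k) = sum_{j=0}^{k} (-1)^j C(k, j) (k - j)^n.
Equivalently surj(n, k) = k! * S(n, k), where S(n, k) is the Stirling number of the second kind.
For n = 16, k = 7:
S(16, 7) = 3281882604, so
surj = 7! * 3281882604 = 5040 * 3281882604 = 16540688324160.

16540688324160


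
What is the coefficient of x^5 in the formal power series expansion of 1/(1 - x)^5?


The expansion 1/(1 - x)^r = sum_{k>=0} C(k + r - 1, r - 1) x^k follows from the multiset / negative-binomial theorem (or from repeated differentiation of the geometric series).
For r = 5 and k = 5:
C(9, 4) = 362880 / (24 * 120) = 126.

126


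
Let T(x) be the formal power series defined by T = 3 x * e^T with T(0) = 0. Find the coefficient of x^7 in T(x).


Apply the Lagrange inversion formula: if T = 3 x * phi(T) with phi(t) = e^t, then
[x^n] T = 3^n * (1/n) [t^(n-1)] phi(t)^n = 3^n * (1/n) [t^(n-1)] e^(n t) = 3^n * (1/n) * n^(n-1) / (n-1)! = 3^n * n^(n-1) / n!.
When c = 1 this is the Cayley count of rooted labeled trees on n vertices, divided by n!.
For n = 7: 3^7 * 7^6 / 7! = 2187 * 117649/5040 = 4084101/80.

4084101/80


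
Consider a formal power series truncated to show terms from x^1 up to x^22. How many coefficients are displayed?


From x^1 to x^22 inclusive, the count is 22 - 1 + 1 = 22.

22


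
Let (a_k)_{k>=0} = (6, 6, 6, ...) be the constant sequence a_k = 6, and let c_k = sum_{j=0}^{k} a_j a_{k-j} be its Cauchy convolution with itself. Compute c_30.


Since a_j = 6 for all j >= 0, the convolution sum becomes
c_k = sum_{j=0}^{k} 6 * 6 = 36 * (k + 1).
Equivalently, the generating function of (a_k) is 6/(1 - x) and its square is 36/(1 - x)^2 = sum_{k>=0} 36(k + 1) x^k.
For k = 30: 36 * 31 = 1116.

1116


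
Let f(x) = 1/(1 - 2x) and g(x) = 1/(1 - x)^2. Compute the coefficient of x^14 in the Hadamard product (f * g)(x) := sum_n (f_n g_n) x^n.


f has coefficients f_k = 2^k. For g = 1/(1 - x)^2 the coefficient is g_k = C(k + 1, 1) = k + 1. The Hadamard coefficient is (f * g)_k = 2^k * (k + 1).
For k = 14: 2^14 * 15 = 16384 * 15 = 245760.

245760


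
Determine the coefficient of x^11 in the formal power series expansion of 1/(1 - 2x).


The geometric series identity gives 1/(1 - c x) = sum_{k>=0} c^k x^k, so the coefficient of x^k is c^k.
Here c = 2 and k = 11.
Computing: 2^11 = 2048

2048


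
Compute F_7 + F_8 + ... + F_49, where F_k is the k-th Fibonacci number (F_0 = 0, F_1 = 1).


Use the identity sum_{k=0}^{N} F_k = F_{N+2} - 1 (which follows from F_{k+2} - F_{k+1} = F_k). Then
sum_{k=7}^{49} F_k = (F_{51} - 1) - (F_{8} - 1) = F_{51} - F_{8}.
Computing: F_{51} = 20365011074, F_{8} = 21, so
Sum = 20365011074 - 21 = 20365011053.

20365011053


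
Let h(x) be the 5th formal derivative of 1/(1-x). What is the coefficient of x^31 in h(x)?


Differentiating 5 times: d^5/dx^5 [1/(1-x)] = 5!/(1-x)^6.
The expansion 1/(1-x)^6 = sum_{k>=0} C(k+5, 5) x^k, so the coefficient of x^n in 5!/(1-x)^6 is 5! * C(n+5, 5).
For n = 31: 120 * C(36, 5) = 120 * 376992 = 45239040

45239040


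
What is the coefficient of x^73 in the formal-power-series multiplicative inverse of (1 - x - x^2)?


Let the inverse be f(x) = sum_{k>=0} a_k x^k. From f(x) * (1 - x - x^2) = 1 and matching coefficients:
 x^0: a_0 = 1.
 x^1: a_1 - a_0 = 0, so a_1 = 1.
 x^k (k >= 2): a_k - a_{k-1} - a_{k-2} = 0, i.e. a_k = a_{k-1} + a_{k-2}.
This is the Fibonacci-type recurrence shifted so that a_0 = a_1 = 1.
Iterating: a_0=1, a_1=1, a_2=2, a_3=3, a_4=5, a_5=8, a_6=13, a_7=21, a_8=34, a_9=55, ...
a_73 = 1304969544928657.

1304969544928657


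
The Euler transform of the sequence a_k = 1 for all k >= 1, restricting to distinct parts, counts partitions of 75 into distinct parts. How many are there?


Partitions of 75 into distinct parts can be computed via generating function.
Product (1+x)(1+x^2)(1+x^3)...
The coefficient of x^75 = 48446

48446


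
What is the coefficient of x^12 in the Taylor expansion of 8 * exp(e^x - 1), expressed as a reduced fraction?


exp(e^x - 1) = sum_{k>=0} Bell_k x^k / k!, where Bell_k is the k-th Bell number.
So the coefficient of x^12 is 8 * Bell_12 / 12!.
Computing: Bell_12 = 4213597 and 12! = 479001600, giving
8 * 4213597/479001600 = 4213597/59875200.

4213597/59875200


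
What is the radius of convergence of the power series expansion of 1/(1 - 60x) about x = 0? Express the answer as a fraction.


Expanding 1/(1 - 60x) = sum_{k>=0} 60^k x^k, the series converges when |60x| < 1, i.e., |x| < 1/60.
So the radius of convergence is 1/60 = 1/60.

1/60


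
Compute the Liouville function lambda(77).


The Liouville function is lambda(k) = (-1)^Omega(k), where Omega(k) counts the prime factors of k with multiplicity.
Factoring: 77 = 7 * 11, so Omega(77) = 2.
lambda(77) = (-1)^2 = 1.

1


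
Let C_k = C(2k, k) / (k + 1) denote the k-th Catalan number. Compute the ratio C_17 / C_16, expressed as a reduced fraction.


Using C_k = (2k)! / (k! (k+1)!), the ratio C_{k+1}/C_k simplifies to
C_{k+1}/C_k = [(2k+2)! / ((k+1)! (k+2)!)] * [k! (k+1)! / (2k)!]
 = (2k+2)(2k+1) / ((k+1)(k+2)) = 2(2k+1) / (k+2).
For k = 16: 2(2*16 + 1) / (16 + 2) = 66/18 = 11/3.

11/3


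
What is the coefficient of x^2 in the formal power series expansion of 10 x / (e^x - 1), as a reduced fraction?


The exponential generating function for Bernoulli numbers is
x / (e^x - 1) = sum_{k>=0} B_k x^k / k!.
So the coefficient of x^2 in 10 x / (e^x - 1) is 10 B_2 / 2!.
Computing: B_2 = 1/6, 2! = 2, giving
10 * 1/6 / 2 = 5/6.

5/6


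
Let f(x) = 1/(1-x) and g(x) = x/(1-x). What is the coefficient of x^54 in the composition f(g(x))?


First simplify the composition: f(g(x)) = 1/(1 - x/(1-x)) = (1-x)/((1-x) - x) = (1-x)/(1-2x).
Now extract the coefficient. Write (1-x)/(1-2x) = 1/(1-2x) - x/(1-2x).
The coefficient of x^n in 1/(1-2x) is 2^n, and in x/(1-2x) is 2^(n-1) (for n >= 1).
So the coefficient of x^54 is 2^54 - 2^53 = 18014398509481984 - 9007199254740992 = 9007199254740992.

9007199254740992


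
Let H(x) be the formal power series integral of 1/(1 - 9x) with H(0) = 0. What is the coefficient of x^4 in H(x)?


1/(1 - 9x) = sum_{k>=0} 9^k x^k. Integrating termwise with H(0) = 0:
H(x) = sum_{k>=0} 9^k x^(k+1) / (k+1) = sum_{m>=1} 9^(m-1) x^m / m.
For m = 4: 9^3/4 = 729/4 = 729/4.

729/4


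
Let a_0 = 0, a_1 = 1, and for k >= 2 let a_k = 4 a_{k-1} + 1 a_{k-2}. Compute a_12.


Iterating the recurrence forward:
a_0 = 0
a_1 = 1
a_2 = 4*1 + 1*0 = 4
a_3 = 4*4 + 1*1 = 17
a_4 = 4*17 + 1*4 = 72
a_5 = 4*72 + 1*17 = 305
a_6 = 4*305 + 1*72 = 1292
a_7 = 4*1292 + 1*305 = 5473
a_8 = 4*5473 + 1*1292 = 23184
a_9 = 4*23184 + 1*5473 = 98209
a_10 = 4*98209 + 1*23184 = 416020
a_11 = 4*416020 + 1*98209 = 1762289
a_12 = 4*1762289 + 1*416020 = 7465176
So a_12 = 7465176.

7465176


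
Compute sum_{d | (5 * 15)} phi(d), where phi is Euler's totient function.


First, 5 * 15 = 75. One classical identity is sum_{d | n} phi(d) = n (each k in [1, n] has a unique gcd with n, and among the k's with gcd(k, n) = n/d there are phi(d) of them). So the sum equals 75. We also verify directly:
Divisors of 75: 1, 3, 5, 15, 25, 75.
phi values: 1, 2, 4, 8, 20, 40.
Sum = 75.

75


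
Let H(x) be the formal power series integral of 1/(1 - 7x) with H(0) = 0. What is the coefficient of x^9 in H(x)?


1/(1 - 7x) = sum_{k>=0} 7^k x^k. Integrating termwise with H(0) = 0:
H(x) = sum_{k>=0} 7^k x^(k+1) / (k+1) = sum_{m>=1} 7^(m-1) x^m / m.
For m = 9: 7^8/9 = 5764801/9 = 5764801/9.

5764801/9


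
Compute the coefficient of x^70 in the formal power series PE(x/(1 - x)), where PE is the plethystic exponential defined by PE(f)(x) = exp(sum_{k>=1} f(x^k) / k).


For f(x) = x/(1 - x) we have
sum_{k>=1} f(x^k) / k = sum_{k>=1} (1/k) * x^k / (1 - x^k) = sum_{k, m >= 1} x^(k m) / k,
which after exponentiating simplifies to
PE(x/(1 - x)) = prod_{k>=1} 1 / (1 - x^k).
This is the generating function for the partition function p(n), so the coefficient of x^70 is p(70).
Computing p(70) by dynamic programming over parts 1, 2, ..., 70: p(70) = 4087968.

4087968


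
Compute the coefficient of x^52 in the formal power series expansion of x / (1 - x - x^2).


Let f(x) = sum_{k>=0} a_k x^k. Multiplying f(x) * (1 - x - x^2) = x and matching coefficients gives a_0 = 0, a_1 = 1, and a_k = a_{k-1} + a_{k-2} for k >= 2. These are the Fibonacci numbers F_k.
Iterating from F_0 = 0, F_1 = 1:
F_0=0, F_1=1, F_2=1, F_3=2, F_4=3, F_5=5, F_6=8, F_7=13, F_8=21, F_9=34, ...
F_52 = 32951280099.

32951280099


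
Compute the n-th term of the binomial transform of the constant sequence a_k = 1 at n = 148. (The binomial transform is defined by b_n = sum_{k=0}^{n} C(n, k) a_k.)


With a_k = 1 for all k, b_n = sum_{k=0}^{n} C(n, k) = 2^n by the binomial theorem.
For n = 148: 2^148 = 356811923176489970264571492362373784095686656.

356811923176489970264571492362373784095686656


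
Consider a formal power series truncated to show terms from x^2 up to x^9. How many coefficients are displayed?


From x^2 to x^9 inclusive, the count is 9 - 2 + 1 = 8.

8


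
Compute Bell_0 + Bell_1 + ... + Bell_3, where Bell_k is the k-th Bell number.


Recall Bell_k counts set partitions of a k-set (with Bell_0 = 1 by convention).
Bell_0 through Bell_3: 1, 1, 2, 5
Sum = 1 + 1 + 2 + 5 = 9.

9


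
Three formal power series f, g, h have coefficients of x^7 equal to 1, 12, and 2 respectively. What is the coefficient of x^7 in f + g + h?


Series addition is componentwise:
1 + 12 + 2
= 15

15


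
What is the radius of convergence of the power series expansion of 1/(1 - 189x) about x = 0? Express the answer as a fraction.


Expanding 1/(1 - 189x) = sum_{k>=0} 189^k x^k, the series converges when |189x| < 1, i.e., |x| < 1/189.
So the radius of convergence is 1/189 = 1/189.

1/189


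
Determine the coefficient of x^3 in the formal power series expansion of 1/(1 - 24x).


The geometric series identity gives 1/(1 - c x) = sum_{k>=0} c^k x^k, so the coefficient of x^k is c^k.
Here c = 24 and k = 3.
Computing: 24^3 = 13824

13824


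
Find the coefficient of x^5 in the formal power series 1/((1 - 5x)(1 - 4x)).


By partial fractions or Cauchy convolution:
The coefficient equals sum_{k=0}^{5} 5^k * 4^(5-k).
= 11529

11529


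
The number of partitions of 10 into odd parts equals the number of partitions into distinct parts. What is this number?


Computing partitions of 10 into odd parts (1, 3, 5, ...):
Using the generating function prod_{k>=0} 1/(1-x^(2k+1)),
the count is 10

10


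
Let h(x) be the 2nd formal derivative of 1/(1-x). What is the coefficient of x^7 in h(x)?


Differentiating 2 times: d^2/dx^2 [1/(1-x)] = 2!/(1-x)^3.
The expansion 1/(1-x)^3 = sum_{k>=0} C(k+2, 2) x^k, so the coefficient of x^n in 2!/(1-x)^3 is 2! * C(n+2, 2).
For n = 7: 2 * C(9, 2) = 2 * 36 = 72

72


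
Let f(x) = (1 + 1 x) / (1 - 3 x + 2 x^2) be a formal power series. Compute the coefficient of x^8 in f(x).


Write f(x) = sum_{k>=0} a_k x^k. Multiplying both sides by 1 - 3 x + 2 x^2 gives
(1 - 3 x + 2 x^2) sum_{k>=0} a_k x^k = 1 + 1 x.
Matching coefficients:
 x^0: a_0 = 1
 x^1: a_1 - 3 a_0 = 1  =>  a_1 = 3*1 + 1 = 4
 x^k (k >= 2): a_k = 3 a_{k-1} - 2 a_{k-2}.
Iterating: a_2 = 10, a_3 = 22, a_4 = 46, a_5 = 94, a_6 = 190, a_7 = 382, a_8 = 766.
So the coefficient of x^8 is 766.

766


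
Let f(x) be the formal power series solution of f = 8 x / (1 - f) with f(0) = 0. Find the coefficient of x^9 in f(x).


Apply Lagrange inversion: f = 8 x * phi(f) with phi(t) = 1/(1 - t), so
[x^n] f = 8^n * (1/n) [t^(n-1)] phi(t)^n = 8^n * (1/n) [t^(n-1)] (1 - t)^(-n) = 8^n * (1/n) C(2n - 2, n - 1) = 8^n * C_{n-1}.
For n = 9: C_8 = C(16, 8) / 9 = 12870/9 = 1430.
With the 8^9 = 134217728 factor, the coefficient is 134217728 * 1430 = 191931351040.

191931351040


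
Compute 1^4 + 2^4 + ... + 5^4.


This power sum has a closed form given by Faulhaber's formula
sum_{k=1}^{m} k^p = (1 / (p + 1)) * sum_{j=0}^{p} C(p + 1, j) B_j m^(p + 1 - j),
but for small m direct computation is fastest:
1 + 16 + 81 + 256 + 625 = 979.

979


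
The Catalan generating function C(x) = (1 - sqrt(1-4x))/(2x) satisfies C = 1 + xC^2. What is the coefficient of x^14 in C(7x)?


Substituting x -> 7x scales the n-th coefficient by 7^n, so [x^14] C(7x) = 7^14 * C_14.
C_14 = C(2*14, 14)/(15) = 40116600/15 = 2674440.
So 7^14 * 2674440 = 678223072849 * 2674440 = 1813866914950279560.

1813866914950279560


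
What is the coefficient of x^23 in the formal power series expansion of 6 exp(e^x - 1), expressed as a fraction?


exp(e^x - 1) is the exponential generating function for the Bell numbers Bell_k: exp(e^x - 1) = sum_{k>=0} Bell_k x^k / k!.
So the coefficient of x^23 in 6 exp(e^x - 1) is 6 Bell_23 / 23!.
Computing: Bell_23 = 44152005855084346 and 23! = 25852016738884976640000, giving
6 * 44152005855084346/25852016738884976640000 = 22076002927542173/2154334728240414720000.

22076002927542173/2154334728240414720000


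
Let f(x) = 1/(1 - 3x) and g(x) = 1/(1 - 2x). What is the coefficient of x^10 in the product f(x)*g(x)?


The coefficient of x^n in f*g is the Cauchy product: sum_{k=0}^{n} a^k * b^(n-k).
With a=3, b=2, n=10:
sum_{k=0}^{10} 3^k * 2^(10-k)
= 175099

175099


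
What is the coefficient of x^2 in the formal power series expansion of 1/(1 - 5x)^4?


The general identity 1/(1 - c x)^r = sum_{k>=0} c^k C(k + r - 1, r - 1) x^k follows by substituting y = c x into 1/(1 - y)^r = sum_{k>=0} C(k + r - 1, r - 1) y^k.
For c = 5, r = 4, k = 2:
5^2 * C(5, 3) = 25 * 10 = 250.

250


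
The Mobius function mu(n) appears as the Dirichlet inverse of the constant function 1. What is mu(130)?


130 = 2 * 5 * 13 (all distinct primes).
mu(130) = (-1)^3 = -1

-1


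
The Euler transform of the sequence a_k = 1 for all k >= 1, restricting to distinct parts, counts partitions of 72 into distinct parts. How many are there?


Partitions of 72 into distinct parts can be computed via generating function.
Product (1+x)(1+x^2)(1+x^3)...
The coefficient of x^72 = 36352

36352


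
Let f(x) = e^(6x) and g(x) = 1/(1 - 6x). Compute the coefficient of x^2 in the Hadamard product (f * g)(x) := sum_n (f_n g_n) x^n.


Expanding: f_k = 6^k/k! (from e^(6x)) and g_k = 6^k (from 1/(1 - 6x)). So the Hadamard coefficient (f * g)_k = 6^k 6^k / k! = (36)^k / k!.
For k = 2: 36^2/2! = 1296/2 = 648.

648


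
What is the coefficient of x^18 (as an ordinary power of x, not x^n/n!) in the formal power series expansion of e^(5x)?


The exponential series is e^y = sum_{k>=0} y^k / k!. Substituting y = 5x gives
e^(5x) = sum_{k>=0} 5^k x^k / k!.
So the coefficient of x^n is a^n/n! with a = 5, n = 18:
5^18 / 18! = 3814697265625/6402373705728000 = 30517578125/51218989645824

30517578125/51218989645824


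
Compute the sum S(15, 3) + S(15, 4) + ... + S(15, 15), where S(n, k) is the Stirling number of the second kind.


By definition, S(n, k) counts partitions of an n-set into exactly k nonempty blocks.
Computing row n = 15 for k = 3..15:
S(15, k): 2375101, 42355950, 210766920, 420693273, 408741333, 216627840, 67128490, 12662650, 1479478, 106470, 4550, 105, 1
Sum = 1382942161.

1382942161


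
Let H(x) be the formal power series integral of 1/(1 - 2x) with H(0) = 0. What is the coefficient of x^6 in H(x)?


1/(1 - 2x) = sum_{k>=0} 2^k x^k. Integrating termwise with H(0) = 0:
H(x) = sum_{k>=0} 2^k x^(k+1) / (k+1) = sum_{m>=1} 2^(m-1) x^m / m.
For m = 6: 2^5/6 = 32/6 = 16/3.

16/3


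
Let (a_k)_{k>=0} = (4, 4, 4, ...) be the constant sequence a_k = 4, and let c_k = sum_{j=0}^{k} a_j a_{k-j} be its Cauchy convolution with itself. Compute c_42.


Since a_j = 4 for all j >= 0, the convolution sum becomes
c_k = sum_{j=0}^{k} 4 * 4 = 16 * (k + 1).
Equivalently, the generating function of (a_k) is 4/(1 - x) and its square is 16/(1 - x)^2 = sum_{k>=0} 16(k + 1) x^k.
For k = 42: 16 * 43 = 688.

688


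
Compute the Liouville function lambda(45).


The Liouville function is lambda(k) = (-1)^Omega(k), where Omega(k) counts the prime factors of k with multiplicity.
Factoring: 45 = 3 * 3 * 5, so Omega(45) = 3.
lambda(45) = (-1)^3 = -1.

-1


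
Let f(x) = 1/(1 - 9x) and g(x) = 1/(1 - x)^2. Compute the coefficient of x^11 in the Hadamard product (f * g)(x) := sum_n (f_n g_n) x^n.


f has coefficients f_k = 9^k. For g = 1/(1 - x)^2 the coefficient is g_k = C(k + 1, 1) = k + 1. The Hadamard coefficient is (f * g)_k = 9^k * (k + 1).
For k = 11: 9^11 * 12 = 31381059609 * 12 = 376572715308.

376572715308


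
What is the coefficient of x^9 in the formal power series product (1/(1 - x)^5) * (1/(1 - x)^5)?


Combine the factors: (1/(1 - x)^5) * (1/(1 - x)^5) = 1/(1 - x)^10.
Then use 1/(1 - x)^r = sum_{k>=0} C(k + r - 1, r - 1) x^k with r = 10 and k = 9:
C(18, 9) = 48620.

48620


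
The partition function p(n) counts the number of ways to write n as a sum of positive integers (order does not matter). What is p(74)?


Using the generating function prod_{k>=1} 1/(1-x^k), we compute p(74).
By dynamic programming over parts 1 through 74:
p(74) = 7089500

7089500


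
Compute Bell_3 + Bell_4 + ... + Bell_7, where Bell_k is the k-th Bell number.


Recall Bell_k counts set partitions of a k-set (with Bell_0 = 1 by convention).
Bell_3 through Bell_7: 5, 15, 52, 203, 877
Sum = 5 + 15 + 52 + 203 + 877 = 1152.

1152


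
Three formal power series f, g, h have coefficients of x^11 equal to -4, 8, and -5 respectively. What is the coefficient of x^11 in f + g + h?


Series addition is componentwise:
-4 + 8 + -5
= -1

-1


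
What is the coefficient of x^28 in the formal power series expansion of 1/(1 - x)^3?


The negative binomial / multiset identity is
1/(1 - x)^r = sum_{k>=0} C(k + r - 1, r - 1) x^k.
Here r = 3 and k = 28, so the coefficient is
C(28 + 2, 2) = C(30, 2)
= 435

435


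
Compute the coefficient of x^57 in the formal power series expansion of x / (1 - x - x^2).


Let f(x) = sum_{k>=0} a_k x^k. Multiplying f(x) * (1 - x - x^2) = x and matching coefficients gives a_0 = 0, a_1 = 1, and a_k = a_{k-1} + a_{k-2} for k >= 2. These are the Fibonacci numbers F_k.
Iterating from F_0 = 0, F_1 = 1:
F_0=0, F_1=1, F_2=1, F_3=2, F_4=3, F_5=5, F_6=8, F_7=13, F_8=21, F_9=34, ...
F_57 = 365435296162.

365435296162


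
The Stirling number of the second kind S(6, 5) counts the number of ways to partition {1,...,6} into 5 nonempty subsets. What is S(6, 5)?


Using the explicit formula S(n,k) = (1/k!) sum_{j=0}^{k} (-1)^(k-j) C(k,j) j^n:
S(6, 5) = 15
Equivalently, S(n,k) is n! times the coefficient of x^n in the EGF (e^x - 1)^k / k!.

15


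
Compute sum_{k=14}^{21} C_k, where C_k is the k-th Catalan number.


C_14 through C_21: 2674440, 9694845, 35357670, 129644790, 477638700, 1767263190, 6564120420, 24466267020
Sum = 2674440 + 9694845 + 35357670 + 129644790 + 477638700 + 1767263190 + 6564120420 + 24466267020
= 33452661075

33452661075


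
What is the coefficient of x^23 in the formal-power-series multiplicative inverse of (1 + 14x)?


The inverse is 1/(1 + 14x). Apply the geometric identity 1/(1 - y) = sum_{k>=0} y^k with y = -14x:
1/(1 + 14x) = sum_{k>=0} (-14)^k x^k.
So the coefficient of x^23 is (-14)^23 = -229585692886981495482220544.

-229585692886981495482220544


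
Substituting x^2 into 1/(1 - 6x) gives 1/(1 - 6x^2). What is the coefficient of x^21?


Since 1/(1 - 6x^2) only has even powers of x,
the coefficient of x^21 (odd) is 0.

0


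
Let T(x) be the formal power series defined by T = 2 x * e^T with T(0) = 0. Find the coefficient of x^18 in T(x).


Apply the Lagrange inversion formula: if T = 2 x * phi(T) with phi(t) = e^t, then
[x^n] T = 2^n * (1/n) [t^(n-1)] phi(t)^n = 2^n * (1/n) [t^(n-1)] e^(n t) = 2^n * (1/n) * n^(n-1) / (n-1)! = 2^n * n^(n-1) / n!.
When c = 1 this is the Cayley count of rooted labeled trees on n vertices, divided by n!.
For n = 18: 2^18 * 18^17 / 18! = 262144 * 2185911559738696531968/6402373705728000 = 1332669751402954752/14889875.

1332669751402954752/14889875


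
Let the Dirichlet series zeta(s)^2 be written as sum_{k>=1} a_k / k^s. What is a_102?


The Dirichlet convolution of the constant function 1 with itself gives (1 * 1)(k) = sum_{d | k} 1 = d(k), the number of positive divisors of k.
Since zeta(s) = sum_{k>=1} 1/k^s, we have zeta(s)^2 = sum_{k>=1} d(k)/k^s, so a_k = d(k).
For k = 102: the divisors are 1, 2, 3, 6, 17, 34, 51, 102.
Count = 8.

8


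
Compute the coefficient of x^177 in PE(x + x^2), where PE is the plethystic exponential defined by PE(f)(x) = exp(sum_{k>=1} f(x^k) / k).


With f(x) = x + x^2, the exponent is sum_{k>=1} (x^k + x^(2k)) / k = -ln(1 - x) - ln(1 - x^2). Exponentiating:
PE(x + x^2) = 1 / ((1 - x)(1 - x^2)).
This is the generating function for partitions of n into parts of size 1 or 2. The number of 2's can be any j in 0..88, and the rest are 1's, so
[x^177] = floor(177/2) + 1 = 89.

89


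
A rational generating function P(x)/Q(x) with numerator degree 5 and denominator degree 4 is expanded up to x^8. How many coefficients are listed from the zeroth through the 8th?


Expanding up to x^8 gives the coefficients for x^0, x^1, ..., x^8.
That is 8 + 1 = 9 coefficients in total.

9


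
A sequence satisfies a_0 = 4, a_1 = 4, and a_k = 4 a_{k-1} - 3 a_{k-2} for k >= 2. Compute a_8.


The characteristic equation is t^2 - 4 t + 3 = 0, with roots r_1 = 3 and r_2 = 1 (so c_1 = r_1 + r_2, c_2 = -r_1 r_2 as required).
One can use the closed form a_n = A r_1^n + B r_2^n, but direct iteration is more reliable:
a_0 = 4, a_1 = 4, a_2 = 4, a_3 = 4, a_4 = 4, a_5 = 4, a_6 = 4, a_7 = 4, a_8 = 4.
So a_8 = 4.

4


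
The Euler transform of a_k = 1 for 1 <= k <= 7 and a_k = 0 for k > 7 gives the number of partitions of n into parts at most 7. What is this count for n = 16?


Partitions of 16 into parts at most 7:
Using generating function (1-x)^(-1)(1-x^2)^(-1)...(1-x^7)^(-1),
the coefficient of x^16 = 164

164


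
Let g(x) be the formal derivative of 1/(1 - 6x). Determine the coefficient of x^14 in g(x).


Differentiate termwise: d/dx sum_{k>=0} 6^k x^k = sum_{k>=1} k 6^k x^(k-1) = sum_{j>=0} (j+1) 6^(j+1) x^j.
Equivalently, d/dx [1/(1 - 6x)] = 6/(1 - 6x)^2.
For j = 14: 15 * 6^15 = 15 * 470184984576 = 7052774768640.

7052774768640


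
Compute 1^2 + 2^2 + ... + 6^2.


This power sum has a closed form given by Faulhaber's formula
sum_{k=1}^{m} k^p = (1 / (p + 1)) * sum_{j=0}^{p} C(p + 1, j) B_j m^(p + 1 - j),
but for small m direct computation is fastest:
1 + 4 + 9 + 16 + 25 + 36 = 91.

91


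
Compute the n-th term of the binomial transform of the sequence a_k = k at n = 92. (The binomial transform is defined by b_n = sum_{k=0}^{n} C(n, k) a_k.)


With a_k = k, b_n = sum_{k=0}^{n} C(n, k) k. Using k * C(n, k) = n * C(n-1, k-1) gives b_n = n * sum_{k>=1} C(n-1, k-1) = n * 2^(n-1).
For n = 92: 92 * 2^91 = 92 * 2475880078570760549798248448 = 227780967228509970581438857216.

227780967228509970581438857216


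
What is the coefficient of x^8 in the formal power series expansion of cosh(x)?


The Maclaurin series is cosh(t) = sum_{m>=0} t^(2m) / (2m)!, so substituting t = x, only even powers of x are nonzero, with coefficient of x^(2m) equal to 1 / (2m)!.
For x^8 the coefficient is 1/8! = 1/40320 = 1/40320.

1/40320


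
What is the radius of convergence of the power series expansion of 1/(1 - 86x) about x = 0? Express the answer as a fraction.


Expanding 1/(1 - 86x) = sum_{k>=0} 86^k x^k, the series converges when |86x| < 1, i.e., |x| < 1/86.
So the radius of convergence is 1/86 = 1/86.

1/86


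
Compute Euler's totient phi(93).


phi(n) counts integers in [1, n] coprime to n. Using the multiplicative formula phi(n) = n * prod_{p | n} (1 - 1/p):
93 = 3 * 31, so
phi(93) = 93 * (1 - 1/3) * (1 - 1/31) = 60.

60


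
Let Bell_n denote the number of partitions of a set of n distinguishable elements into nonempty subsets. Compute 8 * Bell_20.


Bell_20 can be computed from the Bell triangle or from Dobinski's identity Bell_n = (1/e) * sum_{k>=0} k^n / k!.
Computing Bell_20 = 51724158235372.
Then 8 * 51724158235372 = 413793265882976.

413793265882976


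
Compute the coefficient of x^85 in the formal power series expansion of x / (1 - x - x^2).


Let f(x) = sum_{k>=0} a_k x^k. Multiplying f(x) * (1 - x - x^2) = x and matching coefficients gives a_0 = 0, a_1 = 1, and a_k = a_{k-1} + a_{k-2} for k >= 2. These are the Fibonacci numbers F_k.
Iterating from F_0 = 0, F_1 = 1:
F_0=0, F_1=1, F_2=1, F_3=2, F_4=3, F_5=5, F_6=8, F_7=13, F_8=21, F_9=34, ...
F_85 = 259695496911122585.

259695496911122585


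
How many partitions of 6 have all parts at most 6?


Using the generating function (1-x)^(-1)(1-x^2)^(-1)...(1-x^6)^(-1),
the coefficient of x^6 counts these restricted partitions.
Result = 11

11


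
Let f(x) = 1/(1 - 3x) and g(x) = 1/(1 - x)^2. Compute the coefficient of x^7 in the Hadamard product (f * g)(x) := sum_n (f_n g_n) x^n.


f has coefficients f_k = 3^k. For g = 1/(1 - x)^2 the coefficient is g_k = C(k + 1, 1) = k + 1. The Hadamard coefficient is (f * g)_k = 3^k * (k + 1).
For k = 7: 3^7 * 8 = 2187 * 8 = 17496.

17496


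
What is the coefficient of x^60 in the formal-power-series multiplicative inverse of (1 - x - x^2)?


Let the inverse be f(x) = sum_{k>=0} a_k x^k. From f(x) * (1 - x - x^2) = 1 and matching coefficients:
 x^0: a_0 = 1.
 x^1: a_1 - a_0 = 0, so a_1 = 1.
 x^k (k >= 2): a_k - a_{k-1} - a_{k-2} = 0, i.e. a_k = a_{k-1} + a_{k-2}.
This is the Fibonacci-type recurrence shifted so that a_0 = a_1 = 1.
Iterating: a_0=1, a_1=1, a_2=2, a_3=3, a_4=5, a_5=8, a_6=13, a_7=21, a_8=34, a_9=55, ...
a_60 = 2504730781961.

2504730781961


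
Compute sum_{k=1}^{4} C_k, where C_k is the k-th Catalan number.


C_1 through C_4: 1, 2, 5, 14
Sum = 1 + 2 + 5 + 14
= 22

22


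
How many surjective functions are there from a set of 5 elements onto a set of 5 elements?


By inclusion-exclusion on which target elements are missed, the number of surjections from an n-set onto a k-set is
surj(n, k) = sum_{j=0}^{k} (-1)^j C(k, j) (k - j)^n.
Equivalently surj(n, k) = k! * S(n, k), where S(n, k) is the Stirling number of the second kind.
For n = 5, k = 5:
S(5, 5) = 1, so
surj = 5! * 1 = 120 * 1 = 120.

120


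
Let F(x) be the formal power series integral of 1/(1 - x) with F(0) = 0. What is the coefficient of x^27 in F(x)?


1/(1 - x) = sum_{k>=0} x^k. Integrating termwise and using F(0) = 0 gives
F(x) = sum_{k>=0} x^(k+1) / (k+1) = sum_{m>=1} x^m / m = -ln(1 - x).
So the coefficient of x^27 is 1/27 = 1/27.

1/27


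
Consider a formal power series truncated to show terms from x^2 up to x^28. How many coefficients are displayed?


From x^2 to x^28 inclusive, the count is 28 - 2 + 1 = 27.

27


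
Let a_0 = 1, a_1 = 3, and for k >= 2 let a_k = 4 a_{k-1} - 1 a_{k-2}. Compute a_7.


Iterating the recurrence forward:
a_0 = 1
a_1 = 3
a_2 = 4*3 - 1*1 = 11
a_3 = 4*11 - 1*3 = 41
a_4 = 4*41 - 1*11 = 153
a_5 = 4*153 - 1*41 = 571
a_6 = 4*571 - 1*153 = 2131
a_7 = 4*2131 - 1*571 = 7953
So a_7 = 7953.

7953


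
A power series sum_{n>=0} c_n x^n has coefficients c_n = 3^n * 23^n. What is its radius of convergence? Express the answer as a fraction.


By the root test (Cauchy-Hadamard), the radius is R = 1 / limsup_n |c_n|^(1/n).
Here |c_n|^(1/n) = (3^n * 23^n)^(1/n) = 3 * 23 = 69 for all n.
So R = 1/69 = 1/69.

1/69


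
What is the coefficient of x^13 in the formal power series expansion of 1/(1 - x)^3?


The expansion 1/(1 - x)^r = sum_{k>=0} C(k + r - 1, r - 1) x^k follows from the multiset / negative-binomial theorem (or from repeated differentiation of the geometric series).
For r = 3 and k = 13:
C(15, 2) = 1307674368000 / (2 * 6227020800) = 105.

105


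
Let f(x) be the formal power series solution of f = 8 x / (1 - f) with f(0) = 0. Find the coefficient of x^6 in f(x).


Apply Lagrange inversion: f = 8 x * phi(f) with phi(t) = 1/(1 - t), so
[x^n] f = 8^n * (1/n) [t^(n-1)] phi(t)^n = 8^n * (1/n) [t^(n-1)] (1 - t)^(-n) = 8^n * (1/n) C(2n - 2, n - 1) = 8^n * C_{n-1}.
For n = 6: C_5 = C(10, 5) / 6 = 252/6 = 42.
With the 8^6 = 262144 factor, the coefficient is 262144 * 42 = 11010048.

11010048


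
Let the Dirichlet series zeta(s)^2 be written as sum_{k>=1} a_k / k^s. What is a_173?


The Dirichlet convolution of the constant function 1 with itself gives (1 * 1)(k) = sum_{d | k} 1 = d(k), the number of positive divisors of k.
Since zeta(s) = sum_{k>=1} 1/k^s, we have zeta(s)^2 = sum_{k>=1} d(k)/k^s, so a_k = d(k).
For k = 173: the divisors are 1, 173.
Count = 2.

2


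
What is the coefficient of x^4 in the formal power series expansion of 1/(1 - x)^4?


The negative binomial / multiset identity is
1/(1 - x)^r = sum_{k>=0} C(k + r - 1, r - 1) x^k.
Here r = 4 and k = 4, so the coefficient is
C(4 + 3, 3) = C(7, 3)
= 35

35


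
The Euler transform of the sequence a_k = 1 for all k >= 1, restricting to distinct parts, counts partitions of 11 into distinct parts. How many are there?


Partitions of 11 into distinct parts can be computed via generating function.
Product (1+x)(1+x^2)(1+x^3)...
The coefficient of x^11 = 12

12


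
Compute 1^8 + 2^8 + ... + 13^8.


This power sum has a closed form given by Faulhaber's formula
sum_{k=1}^{m} k^p = (1 / (p + 1)) * sum_{j=0}^{p} C(p + 1, j) B_j m^(p + 1 - j),
but for small m direct computation is fastest:
1 + 256 + 6561 + 65536 + 390625 + 1679616 + 5764801 + 16777216 + 43046721 + 100000000 + 214358881 + 429981696 + 815730721 = 1627802631.

1627802631


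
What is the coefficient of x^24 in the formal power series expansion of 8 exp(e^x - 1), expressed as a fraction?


exp(e^x - 1) is the exponential generating function for the Bell numbers Bell_k: exp(e^x - 1) = sum_{k>=0} Bell_k x^k / k!.
So the coefficient of x^24 in 8 exp(e^x - 1) is 8 Bell_24 / 24!.
Computing: Bell_24 = 445958869294805289 and 24! = 620448401733239439360000, giving
8 * 445958869294805289/620448401733239439360000 = 148652956431601763/25852016738884976640000.

148652956431601763/25852016738884976640000


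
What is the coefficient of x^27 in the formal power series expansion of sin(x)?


The Maclaurin series is sin(t) = sum_{k>=0} (-1)^k t^(2k+1) / (2k+1)!, so substituting t = x, only odd powers of x are nonzero, with coefficient of x^(2k+1) equal to (-1)^k / (2k+1)!.
Write 27 = 2*13 + 1, giving the coefficient (-1)^13 / 27! = -1/10888869450418352160768000000 = -1/10888869450418352160768000000.

-1/10888869450418352160768000000


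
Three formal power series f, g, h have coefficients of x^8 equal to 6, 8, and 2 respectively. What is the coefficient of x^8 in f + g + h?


Series addition is componentwise:
6 + 8 + 2
= 16

16


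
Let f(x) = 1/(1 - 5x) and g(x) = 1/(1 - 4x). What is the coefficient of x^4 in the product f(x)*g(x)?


The coefficient of x^n in f*g is the Cauchy product: sum_{k=0}^{n} a^k * b^(n-k).
With a=5, b=4, n=4:
sum_{k=0}^{4} 5^k * 4^(4-k)
= 2101

2101


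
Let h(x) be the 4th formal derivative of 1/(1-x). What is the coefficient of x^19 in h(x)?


Differentiating 4 times: d^4/dx^4 [1/(1-x)] = 4!/(1-x)^5.
The expansion 1/(1-x)^5 = sum_{k>=0} C(k+4, 4) x^k, so the coefficient of x^n in 4!/(1-x)^5 is 4! * C(n+4, 4).
For n = 19: 24 * C(23, 4) = 24 * 8855 = 212520

212520


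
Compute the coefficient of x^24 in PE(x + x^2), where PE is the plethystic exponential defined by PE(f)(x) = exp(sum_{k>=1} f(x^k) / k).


With f(x) = x + x^2, the exponent is sum_{k>=1} (x^k + x^(2k)) / k = -ln(1 - x) - ln(1 - x^2). Exponentiating:
PE(x + x^2) = 1 / ((1 - x)(1 - x^2)).
This is the generating function for partitions of n into parts of size 1 or 2. The number of 2's can be any j in 0..12, and the rest are 1's, so
[x^24] = floor(24/2) + 1 = 13.

13


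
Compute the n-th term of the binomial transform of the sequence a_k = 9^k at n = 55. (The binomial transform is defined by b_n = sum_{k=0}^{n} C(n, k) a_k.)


With a_k = 9^k, b_n = sum_{k=0}^{n} C(n, k) 9^k = (1 + 9)^n by the binomial theorem.
For n = 55: (1 + 9)^55 = 10^55 = 10000000000000000000000000000000000000000000000000000000.

10000000000000000000000000000000000000000000000000000000


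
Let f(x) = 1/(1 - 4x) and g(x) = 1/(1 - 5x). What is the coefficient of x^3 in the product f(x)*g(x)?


The coefficient of x^n in f*g is the Cauchy product: sum_{k=0}^{n} a^k * b^(n-k).
With a=4, b=5, n=3:
sum_{k=0}^{3} 4^k * 5^(3-k)
= 369

369


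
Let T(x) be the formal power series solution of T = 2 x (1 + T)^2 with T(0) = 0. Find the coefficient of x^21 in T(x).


Apply the Lagrange inversion formula: if T = 2 x * phi(T) with phi(t) = (1 + t)^2, then [x^n] T = 2^n * (1/n) [t^(n-1)] phi(t)^n = 2^n * (1/n) [t^(n-1)] (1 + t)^(2n) = 2^n * (1/n) C(2n, n-1).
Using the identity C(2n, n-1) = C(2n, n) * n / (n+1), the unscaled factor equals C(2n, n) / (n+1) = C_n, the n-th Catalan number.
For n = 21: C_21 = C(42, 21) / 22 = 538257874440/22 = 24466267020.
With the 2^21 = 2097152 factor, the coefficient is 2097152 * 24466267020 = 51309480813527040.

51309480813527040


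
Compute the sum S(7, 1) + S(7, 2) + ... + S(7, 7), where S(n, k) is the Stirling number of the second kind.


By definition, S(n, k) counts partitions of an n-set into exactly k nonempty blocks.
Computing row n = 7 for k = 1..7:
S(7, k): 1, 63, 301, 350, 140, 21, 1
Sum = 877. (This equals Bell_7 since the sum runs over all k.)

877


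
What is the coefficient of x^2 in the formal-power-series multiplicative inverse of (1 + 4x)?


The inverse is 1/(1 + 4x). Apply the geometric identity 1/(1 - y) = sum_{k>=0} y^k with y = -4x:
1/(1 + 4x) = sum_{k>=0} (-4)^k x^k.
So the coefficient of x^2 is (-4)^2 = 16.

16


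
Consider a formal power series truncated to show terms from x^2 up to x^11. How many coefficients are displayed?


From x^2 to x^11 inclusive, the count is 11 - 2 + 1 = 10.

10


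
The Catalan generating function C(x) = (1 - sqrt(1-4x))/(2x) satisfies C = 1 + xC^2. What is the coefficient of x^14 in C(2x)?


Substituting x -> 2x scales the n-th coefficient by 2^n, so [x^14] C(2x) = 2^14 * C_14.
C_14 = C(2*14, 14)/(15) = 40116600/15 = 2674440.
So 2^14 * 2674440 = 16384 * 2674440 = 43818024960.

43818024960


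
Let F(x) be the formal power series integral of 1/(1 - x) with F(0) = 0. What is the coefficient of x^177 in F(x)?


1/(1 - x) = sum_{k>=0} x^k. Integrating termwise and using F(0) = 0 gives
F(x) = sum_{k>=0} x^(k+1) / (k+1) = sum_{m>=1} x^m / m = -ln(1 - x).
So the coefficient of x^177 is 1/177 = 1/177.

1/177


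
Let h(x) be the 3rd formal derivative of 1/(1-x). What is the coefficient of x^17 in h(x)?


Differentiating 3 times: d^3/dx^3 [1/(1-x)] = 3!/(1-x)^4.
The expansion 1/(1-x)^4 = sum_{k>=0} C(k+3, 3) x^k, so the coefficient of x^n in 3!/(1-x)^4 is 3! * C(n+3, 3).
For n = 17: 6 * C(20, 3) = 6 * 1140 = 6840

6840


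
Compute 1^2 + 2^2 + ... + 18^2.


This power sum has a closed form given by Faulhaber's formula
sum_{k=1}^{m} k^p = (1 / (p + 1)) * sum_{j=0}^{p} C(p + 1, j) B_j m^(p + 1 - j),
but for small m direct computation is fastest:
1 + 4 + 9 + 16 + 25 + 36 + 49 + 64 + 81 + 100 + 121 + 144 + 169 + 196 + 225 + 256 + 289 + 324 = 2109.

2109


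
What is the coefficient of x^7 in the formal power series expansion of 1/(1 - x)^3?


The expansion 1/(1 - x)^r = sum_{k>=0} C(k + r - 1, r - 1) x^k follows from the multiset / negative-binomial theorem (or from repeated differentiation of the geometric series).
For r = 3 and k = 7:
C(9, 2) = 362880 / (2 * 5040) = 36.

36


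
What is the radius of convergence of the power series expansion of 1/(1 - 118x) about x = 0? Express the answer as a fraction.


Expanding 1/(1 - 118x) = sum_{k>=0} 118^k x^k, the series converges when |118x| < 1, i.e., |x| < 1/118.
So the radius of convergence is 1/118 = 1/118.

1/118


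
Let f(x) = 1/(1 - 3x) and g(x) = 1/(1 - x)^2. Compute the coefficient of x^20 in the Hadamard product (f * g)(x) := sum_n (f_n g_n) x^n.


f has coefficients f_k = 3^k. For g = 1/(1 - x)^2 the coefficient is g_k = C(k + 1, 1) = k + 1. The Hadamard coefficient is (f * g)_k = 3^k * (k + 1).
For k = 20: 3^20 * 21 = 3486784401 * 21 = 73222472421.

73222472421


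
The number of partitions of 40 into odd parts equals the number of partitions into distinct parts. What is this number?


Computing partitions of 40 into odd parts (1, 3, 5, ...):
Using the generating function prod_{k>=0} 1/(1-x^(2k+1)),
the count is 1113

1113


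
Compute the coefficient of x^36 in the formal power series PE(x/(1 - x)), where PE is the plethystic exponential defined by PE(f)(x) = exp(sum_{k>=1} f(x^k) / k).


For f(x) = x/(1 - x) we have
sum_{k>=1} f(x^k) / k = sum_{k>=1} (1/k) * x^k / (1 - x^k) = sum_{k, m >= 1} x^(k m) / k,
which after exponentiating simplifies to
PE(x/(1 - x)) = prod_{k>=1} 1 / (1 - x^k).
This is the generating function for the partition function p(n), so the coefficient of x^36 is p(36).
Computing p(36) by dynamic programming over parts 1, 2, ..., 36: p(36) = 17977.

17977


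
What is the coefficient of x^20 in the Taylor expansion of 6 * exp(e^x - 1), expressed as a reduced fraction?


exp(e^x - 1) = sum_{k>=0} Bell_k x^k / k!, where Bell_k is the k-th Bell number.
So the coefficient of x^20 is 6 * Bell_20 / 20!.
Computing: Bell_20 = 51724158235372 and 20! = 2432902008176640000, giving
6 * 51724158235372/2432902008176640000 = 263898766507/2068794224640000.

263898766507/2068794224640000


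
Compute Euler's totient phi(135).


phi(n) counts integers in [1, n] coprime to n. Using the multiplicative formula phi(n) = n * prod_{p | n} (1 - 1/p):
135 = 3^3 * 5, so
phi(135) = 135 * (1 - 1/3) * (1 - 1/5) = 72.

72
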